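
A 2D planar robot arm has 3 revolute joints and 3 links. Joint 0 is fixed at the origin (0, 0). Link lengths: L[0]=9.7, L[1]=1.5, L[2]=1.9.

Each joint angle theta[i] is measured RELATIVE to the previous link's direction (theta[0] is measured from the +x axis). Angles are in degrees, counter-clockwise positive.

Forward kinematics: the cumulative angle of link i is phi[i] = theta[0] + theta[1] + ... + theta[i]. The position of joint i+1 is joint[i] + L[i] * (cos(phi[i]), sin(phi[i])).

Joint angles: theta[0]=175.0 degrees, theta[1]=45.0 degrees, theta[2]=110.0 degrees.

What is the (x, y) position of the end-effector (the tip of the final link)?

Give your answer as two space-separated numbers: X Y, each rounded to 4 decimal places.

Answer: -9.1667 -1.0688

Derivation:
joint[0] = (0.0000, 0.0000)  (base)
link 0: phi[0] = 175 = 175 deg
  cos(175 deg) = -0.9962, sin(175 deg) = 0.0872
  joint[1] = (0.0000, 0.0000) + 9.7 * (-0.9962, 0.0872) = (0.0000 + -9.6631, 0.0000 + 0.8454) = (-9.6631, 0.8454)
link 1: phi[1] = 175 + 45 = 220 deg
  cos(220 deg) = -0.7660, sin(220 deg) = -0.6428
  joint[2] = (-9.6631, 0.8454) + 1.5 * (-0.7660, -0.6428) = (-9.6631 + -1.1491, 0.8454 + -0.9642) = (-10.8122, -0.1188)
link 2: phi[2] = 175 + 45 + 110 = 330 deg
  cos(330 deg) = 0.8660, sin(330 deg) = -0.5000
  joint[3] = (-10.8122, -0.1188) + 1.9 * (0.8660, -0.5000) = (-10.8122 + 1.6454, -0.1188 + -0.9500) = (-9.1667, -1.0688)
End effector: (-9.1667, -1.0688)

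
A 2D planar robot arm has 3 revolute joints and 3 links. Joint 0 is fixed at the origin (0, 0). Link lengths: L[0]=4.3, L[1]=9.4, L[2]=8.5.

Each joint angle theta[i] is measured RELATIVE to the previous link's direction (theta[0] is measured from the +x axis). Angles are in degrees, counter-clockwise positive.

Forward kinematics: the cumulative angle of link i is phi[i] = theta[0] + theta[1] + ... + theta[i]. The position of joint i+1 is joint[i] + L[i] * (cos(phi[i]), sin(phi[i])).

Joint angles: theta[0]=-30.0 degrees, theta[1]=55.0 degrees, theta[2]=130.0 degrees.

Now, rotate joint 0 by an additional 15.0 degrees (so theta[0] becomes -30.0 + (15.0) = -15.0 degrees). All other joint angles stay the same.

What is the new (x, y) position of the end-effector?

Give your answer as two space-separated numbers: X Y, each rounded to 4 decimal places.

joint[0] = (0.0000, 0.0000)  (base)
link 0: phi[0] = -15 = -15 deg
  cos(-15 deg) = 0.9659, sin(-15 deg) = -0.2588
  joint[1] = (0.0000, 0.0000) + 4.3 * (0.9659, -0.2588) = (0.0000 + 4.1535, 0.0000 + -1.1129) = (4.1535, -1.1129)
link 1: phi[1] = -15 + 55 = 40 deg
  cos(40 deg) = 0.7660, sin(40 deg) = 0.6428
  joint[2] = (4.1535, -1.1129) + 9.4 * (0.7660, 0.6428) = (4.1535 + 7.2008, -1.1129 + 6.0422) = (11.3543, 4.9293)
link 2: phi[2] = -15 + 55 + 130 = 170 deg
  cos(170 deg) = -0.9848, sin(170 deg) = 0.1736
  joint[3] = (11.3543, 4.9293) + 8.5 * (-0.9848, 0.1736) = (11.3543 + -8.3709, 4.9293 + 1.4760) = (2.9834, 6.4053)
End effector: (2.9834, 6.4053)

Answer: 2.9834 6.4053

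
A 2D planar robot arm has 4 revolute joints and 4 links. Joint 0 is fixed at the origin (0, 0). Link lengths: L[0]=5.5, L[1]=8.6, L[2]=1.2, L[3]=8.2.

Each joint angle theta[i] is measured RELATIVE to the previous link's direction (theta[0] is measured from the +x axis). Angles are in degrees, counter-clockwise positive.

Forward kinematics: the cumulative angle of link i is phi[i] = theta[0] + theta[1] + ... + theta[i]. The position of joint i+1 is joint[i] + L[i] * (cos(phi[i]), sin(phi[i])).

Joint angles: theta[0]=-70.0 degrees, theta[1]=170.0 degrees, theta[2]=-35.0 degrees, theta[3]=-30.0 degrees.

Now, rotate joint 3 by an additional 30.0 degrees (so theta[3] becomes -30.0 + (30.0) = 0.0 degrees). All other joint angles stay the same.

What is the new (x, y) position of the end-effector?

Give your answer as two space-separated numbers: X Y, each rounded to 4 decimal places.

Answer: 4.3603 11.8203

Derivation:
joint[0] = (0.0000, 0.0000)  (base)
link 0: phi[0] = -70 = -70 deg
  cos(-70 deg) = 0.3420, sin(-70 deg) = -0.9397
  joint[1] = (0.0000, 0.0000) + 5.5 * (0.3420, -0.9397) = (0.0000 + 1.8811, 0.0000 + -5.1683) = (1.8811, -5.1683)
link 1: phi[1] = -70 + 170 = 100 deg
  cos(100 deg) = -0.1736, sin(100 deg) = 0.9848
  joint[2] = (1.8811, -5.1683) + 8.6 * (-0.1736, 0.9848) = (1.8811 + -1.4934, -5.1683 + 8.4693) = (0.3877, 3.3010)
link 2: phi[2] = -70 + 170 + -35 = 65 deg
  cos(65 deg) = 0.4226, sin(65 deg) = 0.9063
  joint[3] = (0.3877, 3.3010) + 1.2 * (0.4226, 0.9063) = (0.3877 + 0.5071, 3.3010 + 1.0876) = (0.8949, 4.3886)
link 3: phi[3] = -70 + 170 + -35 + 0 = 65 deg
  cos(65 deg) = 0.4226, sin(65 deg) = 0.9063
  joint[4] = (0.8949, 4.3886) + 8.2 * (0.4226, 0.9063) = (0.8949 + 3.4655, 4.3886 + 7.4317) = (4.3603, 11.8203)
End effector: (4.3603, 11.8203)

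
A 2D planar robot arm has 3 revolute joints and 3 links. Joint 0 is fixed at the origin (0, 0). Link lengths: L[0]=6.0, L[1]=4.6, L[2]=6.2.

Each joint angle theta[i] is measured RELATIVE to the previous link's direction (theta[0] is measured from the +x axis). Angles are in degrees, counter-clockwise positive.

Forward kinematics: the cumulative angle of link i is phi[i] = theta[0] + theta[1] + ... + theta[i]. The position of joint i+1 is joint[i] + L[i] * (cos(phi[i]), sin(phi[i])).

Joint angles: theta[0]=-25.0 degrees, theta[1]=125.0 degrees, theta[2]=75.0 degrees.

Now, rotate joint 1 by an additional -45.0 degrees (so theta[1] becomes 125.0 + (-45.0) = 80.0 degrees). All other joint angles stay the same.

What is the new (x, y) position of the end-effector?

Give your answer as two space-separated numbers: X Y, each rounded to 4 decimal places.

Answer: 4.0910 5.9819

Derivation:
joint[0] = (0.0000, 0.0000)  (base)
link 0: phi[0] = -25 = -25 deg
  cos(-25 deg) = 0.9063, sin(-25 deg) = -0.4226
  joint[1] = (0.0000, 0.0000) + 6 * (0.9063, -0.4226) = (0.0000 + 5.4378, 0.0000 + -2.5357) = (5.4378, -2.5357)
link 1: phi[1] = -25 + 80 = 55 deg
  cos(55 deg) = 0.5736, sin(55 deg) = 0.8192
  joint[2] = (5.4378, -2.5357) + 4.6 * (0.5736, 0.8192) = (5.4378 + 2.6385, -2.5357 + 3.7681) = (8.0763, 1.2324)
link 2: phi[2] = -25 + 80 + 75 = 130 deg
  cos(130 deg) = -0.6428, sin(130 deg) = 0.7660
  joint[3] = (8.0763, 1.2324) + 6.2 * (-0.6428, 0.7660) = (8.0763 + -3.9853, 1.2324 + 4.7495) = (4.0910, 5.9819)
End effector: (4.0910, 5.9819)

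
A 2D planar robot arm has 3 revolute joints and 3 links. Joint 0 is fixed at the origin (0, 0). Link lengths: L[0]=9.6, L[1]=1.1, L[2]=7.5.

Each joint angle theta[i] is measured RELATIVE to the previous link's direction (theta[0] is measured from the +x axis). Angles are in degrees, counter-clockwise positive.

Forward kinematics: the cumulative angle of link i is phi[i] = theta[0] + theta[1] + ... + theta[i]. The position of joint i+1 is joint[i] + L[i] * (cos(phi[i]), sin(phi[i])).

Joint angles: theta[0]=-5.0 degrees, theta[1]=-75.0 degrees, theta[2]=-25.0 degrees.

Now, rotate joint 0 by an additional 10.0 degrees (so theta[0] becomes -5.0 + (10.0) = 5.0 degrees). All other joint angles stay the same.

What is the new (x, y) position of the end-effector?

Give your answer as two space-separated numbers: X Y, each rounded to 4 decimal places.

Answer: 9.2860 -7.6684

Derivation:
joint[0] = (0.0000, 0.0000)  (base)
link 0: phi[0] = 5 = 5 deg
  cos(5 deg) = 0.9962, sin(5 deg) = 0.0872
  joint[1] = (0.0000, 0.0000) + 9.6 * (0.9962, 0.0872) = (0.0000 + 9.5635, 0.0000 + 0.8367) = (9.5635, 0.8367)
link 1: phi[1] = 5 + -75 = -70 deg
  cos(-70 deg) = 0.3420, sin(-70 deg) = -0.9397
  joint[2] = (9.5635, 0.8367) + 1.1 * (0.3420, -0.9397) = (9.5635 + 0.3762, 0.8367 + -1.0337) = (9.9397, -0.1970)
link 2: phi[2] = 5 + -75 + -25 = -95 deg
  cos(-95 deg) = -0.0872, sin(-95 deg) = -0.9962
  joint[3] = (9.9397, -0.1970) + 7.5 * (-0.0872, -0.9962) = (9.9397 + -0.6537, -0.1970 + -7.4715) = (9.2860, -7.6684)
End effector: (9.2860, -7.6684)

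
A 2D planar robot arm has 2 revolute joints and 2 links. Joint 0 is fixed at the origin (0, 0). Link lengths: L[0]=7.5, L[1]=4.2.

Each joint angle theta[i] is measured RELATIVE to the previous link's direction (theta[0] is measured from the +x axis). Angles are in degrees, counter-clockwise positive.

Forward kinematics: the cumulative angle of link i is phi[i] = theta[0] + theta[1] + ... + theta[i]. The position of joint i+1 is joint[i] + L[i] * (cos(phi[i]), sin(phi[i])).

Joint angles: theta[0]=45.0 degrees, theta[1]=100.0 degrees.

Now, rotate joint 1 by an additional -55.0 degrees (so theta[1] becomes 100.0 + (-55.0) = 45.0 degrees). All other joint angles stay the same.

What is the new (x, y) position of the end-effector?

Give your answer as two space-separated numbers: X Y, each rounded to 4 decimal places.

Answer: 5.3033 9.5033

Derivation:
joint[0] = (0.0000, 0.0000)  (base)
link 0: phi[0] = 45 = 45 deg
  cos(45 deg) = 0.7071, sin(45 deg) = 0.7071
  joint[1] = (0.0000, 0.0000) + 7.5 * (0.7071, 0.7071) = (0.0000 + 5.3033, 0.0000 + 5.3033) = (5.3033, 5.3033)
link 1: phi[1] = 45 + 45 = 90 deg
  cos(90 deg) = 0.0000, sin(90 deg) = 1.0000
  joint[2] = (5.3033, 5.3033) + 4.2 * (0.0000, 1.0000) = (5.3033 + 0.0000, 5.3033 + 4.2000) = (5.3033, 9.5033)
End effector: (5.3033, 9.5033)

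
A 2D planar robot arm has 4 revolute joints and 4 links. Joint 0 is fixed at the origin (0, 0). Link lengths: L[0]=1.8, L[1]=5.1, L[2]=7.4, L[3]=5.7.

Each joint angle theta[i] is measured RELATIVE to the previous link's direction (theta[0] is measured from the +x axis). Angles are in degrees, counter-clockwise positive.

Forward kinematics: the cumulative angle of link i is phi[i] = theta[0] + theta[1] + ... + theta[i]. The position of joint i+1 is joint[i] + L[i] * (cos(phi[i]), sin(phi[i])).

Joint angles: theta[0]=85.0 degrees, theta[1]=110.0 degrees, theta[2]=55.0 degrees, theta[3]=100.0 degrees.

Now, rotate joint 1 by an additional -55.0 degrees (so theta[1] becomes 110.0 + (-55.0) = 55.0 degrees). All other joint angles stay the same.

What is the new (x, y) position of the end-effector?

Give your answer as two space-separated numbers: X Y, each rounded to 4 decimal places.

Answer: -8.4889 -2.0098

Derivation:
joint[0] = (0.0000, 0.0000)  (base)
link 0: phi[0] = 85 = 85 deg
  cos(85 deg) = 0.0872, sin(85 deg) = 0.9962
  joint[1] = (0.0000, 0.0000) + 1.8 * (0.0872, 0.9962) = (0.0000 + 0.1569, 0.0000 + 1.7932) = (0.1569, 1.7932)
link 1: phi[1] = 85 + 55 = 140 deg
  cos(140 deg) = -0.7660, sin(140 deg) = 0.6428
  joint[2] = (0.1569, 1.7932) + 5.1 * (-0.7660, 0.6428) = (0.1569 + -3.9068, 1.7932 + 3.2782) = (-3.7499, 5.0714)
link 2: phi[2] = 85 + 55 + 55 = 195 deg
  cos(195 deg) = -0.9659, sin(195 deg) = -0.2588
  joint[3] = (-3.7499, 5.0714) + 7.4 * (-0.9659, -0.2588) = (-3.7499 + -7.1479, 5.0714 + -1.9153) = (-10.8978, 3.1561)
link 3: phi[3] = 85 + 55 + 55 + 100 = 295 deg
  cos(295 deg) = 0.4226, sin(295 deg) = -0.9063
  joint[4] = (-10.8978, 3.1561) + 5.7 * (0.4226, -0.9063) = (-10.8978 + 2.4089, 3.1561 + -5.1660) = (-8.4889, -2.0098)
End effector: (-8.4889, -2.0098)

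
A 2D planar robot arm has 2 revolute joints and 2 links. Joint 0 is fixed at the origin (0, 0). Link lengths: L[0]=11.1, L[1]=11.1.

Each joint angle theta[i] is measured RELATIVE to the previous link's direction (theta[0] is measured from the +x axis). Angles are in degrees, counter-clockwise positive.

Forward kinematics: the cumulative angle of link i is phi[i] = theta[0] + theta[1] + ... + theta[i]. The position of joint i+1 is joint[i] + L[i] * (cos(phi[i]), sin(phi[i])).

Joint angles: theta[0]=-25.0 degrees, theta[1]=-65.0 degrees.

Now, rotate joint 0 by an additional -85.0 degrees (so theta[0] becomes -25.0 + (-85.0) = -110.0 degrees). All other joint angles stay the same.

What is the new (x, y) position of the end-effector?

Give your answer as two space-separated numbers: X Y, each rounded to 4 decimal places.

Answer: -14.8542 -11.3980

Derivation:
joint[0] = (0.0000, 0.0000)  (base)
link 0: phi[0] = -110 = -110 deg
  cos(-110 deg) = -0.3420, sin(-110 deg) = -0.9397
  joint[1] = (0.0000, 0.0000) + 11.1 * (-0.3420, -0.9397) = (0.0000 + -3.7964, 0.0000 + -10.4306) = (-3.7964, -10.4306)
link 1: phi[1] = -110 + -65 = -175 deg
  cos(-175 deg) = -0.9962, sin(-175 deg) = -0.0872
  joint[2] = (-3.7964, -10.4306) + 11.1 * (-0.9962, -0.0872) = (-3.7964 + -11.0578, -10.4306 + -0.9674) = (-14.8542, -11.3980)
End effector: (-14.8542, -11.3980)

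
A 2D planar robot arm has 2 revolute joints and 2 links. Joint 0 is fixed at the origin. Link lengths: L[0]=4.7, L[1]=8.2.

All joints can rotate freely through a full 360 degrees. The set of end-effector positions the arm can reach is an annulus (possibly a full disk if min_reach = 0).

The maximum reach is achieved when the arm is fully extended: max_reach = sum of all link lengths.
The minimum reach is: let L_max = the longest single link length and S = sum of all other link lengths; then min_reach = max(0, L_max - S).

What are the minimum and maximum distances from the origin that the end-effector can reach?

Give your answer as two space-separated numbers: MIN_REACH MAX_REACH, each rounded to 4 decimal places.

Link lengths: [4.7, 8.2]
max_reach = 4.7 + 8.2 = 12.9
L_max = max([4.7, 8.2]) = 8.2
S (sum of others) = 12.9 - 8.2 = 4.7
min_reach = max(0, 8.2 - 4.7) = max(0, 3.5) = 3.5

Answer: 3.5000 12.9000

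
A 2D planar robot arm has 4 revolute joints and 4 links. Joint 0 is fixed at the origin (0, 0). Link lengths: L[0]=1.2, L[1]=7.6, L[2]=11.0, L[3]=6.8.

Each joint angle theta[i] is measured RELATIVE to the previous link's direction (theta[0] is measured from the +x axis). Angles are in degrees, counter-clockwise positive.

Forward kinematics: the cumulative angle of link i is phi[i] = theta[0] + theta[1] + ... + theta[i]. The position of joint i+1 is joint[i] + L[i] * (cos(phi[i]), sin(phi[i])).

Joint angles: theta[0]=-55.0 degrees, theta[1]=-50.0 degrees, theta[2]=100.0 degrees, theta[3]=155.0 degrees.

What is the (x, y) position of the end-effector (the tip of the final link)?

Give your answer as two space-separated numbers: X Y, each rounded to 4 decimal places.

joint[0] = (0.0000, 0.0000)  (base)
link 0: phi[0] = -55 = -55 deg
  cos(-55 deg) = 0.5736, sin(-55 deg) = -0.8192
  joint[1] = (0.0000, 0.0000) + 1.2 * (0.5736, -0.8192) = (0.0000 + 0.6883, 0.0000 + -0.9830) = (0.6883, -0.9830)
link 1: phi[1] = -55 + -50 = -105 deg
  cos(-105 deg) = -0.2588, sin(-105 deg) = -0.9659
  joint[2] = (0.6883, -0.9830) + 7.6 * (-0.2588, -0.9659) = (0.6883 + -1.9670, -0.9830 + -7.3410) = (-1.2787, -8.3240)
link 2: phi[2] = -55 + -50 + 100 = -5 deg
  cos(-5 deg) = 0.9962, sin(-5 deg) = -0.0872
  joint[3] = (-1.2787, -8.3240) + 11 * (0.9962, -0.0872) = (-1.2787 + 10.9581, -8.3240 + -0.9587) = (9.6794, -9.2827)
link 3: phi[3] = -55 + -50 + 100 + 155 = 150 deg
  cos(150 deg) = -0.8660, sin(150 deg) = 0.5000
  joint[4] = (9.6794, -9.2827) + 6.8 * (-0.8660, 0.5000) = (9.6794 + -5.8890, -9.2827 + 3.4000) = (3.7904, -5.8827)
End effector: (3.7904, -5.8827)

Answer: 3.7904 -5.8827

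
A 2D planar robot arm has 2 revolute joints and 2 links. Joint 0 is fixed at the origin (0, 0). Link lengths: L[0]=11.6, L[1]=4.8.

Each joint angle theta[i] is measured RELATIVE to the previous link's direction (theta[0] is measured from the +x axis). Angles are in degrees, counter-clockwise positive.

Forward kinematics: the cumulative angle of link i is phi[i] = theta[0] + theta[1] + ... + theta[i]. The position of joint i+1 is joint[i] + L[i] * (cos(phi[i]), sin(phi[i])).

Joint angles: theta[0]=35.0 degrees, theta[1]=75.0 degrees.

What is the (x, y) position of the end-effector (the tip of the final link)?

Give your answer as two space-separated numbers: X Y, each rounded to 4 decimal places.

Answer: 7.8605 11.1640

Derivation:
joint[0] = (0.0000, 0.0000)  (base)
link 0: phi[0] = 35 = 35 deg
  cos(35 deg) = 0.8192, sin(35 deg) = 0.5736
  joint[1] = (0.0000, 0.0000) + 11.6 * (0.8192, 0.5736) = (0.0000 + 9.5022, 0.0000 + 6.6535) = (9.5022, 6.6535)
link 1: phi[1] = 35 + 75 = 110 deg
  cos(110 deg) = -0.3420, sin(110 deg) = 0.9397
  joint[2] = (9.5022, 6.6535) + 4.8 * (-0.3420, 0.9397) = (9.5022 + -1.6417, 6.6535 + 4.5105) = (7.8605, 11.1640)
End effector: (7.8605, 11.1640)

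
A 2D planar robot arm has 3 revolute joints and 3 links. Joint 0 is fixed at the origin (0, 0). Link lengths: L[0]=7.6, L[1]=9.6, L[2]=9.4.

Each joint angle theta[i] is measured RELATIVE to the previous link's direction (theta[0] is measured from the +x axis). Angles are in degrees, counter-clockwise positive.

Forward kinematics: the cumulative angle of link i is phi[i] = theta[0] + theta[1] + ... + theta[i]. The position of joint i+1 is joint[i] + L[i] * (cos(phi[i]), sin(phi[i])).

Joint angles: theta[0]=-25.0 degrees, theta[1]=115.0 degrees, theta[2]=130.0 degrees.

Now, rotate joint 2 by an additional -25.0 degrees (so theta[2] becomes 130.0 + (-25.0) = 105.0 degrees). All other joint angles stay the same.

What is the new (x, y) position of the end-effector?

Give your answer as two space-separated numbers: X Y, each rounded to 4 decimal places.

joint[0] = (0.0000, 0.0000)  (base)
link 0: phi[0] = -25 = -25 deg
  cos(-25 deg) = 0.9063, sin(-25 deg) = -0.4226
  joint[1] = (0.0000, 0.0000) + 7.6 * (0.9063, -0.4226) = (0.0000 + 6.8879, 0.0000 + -3.2119) = (6.8879, -3.2119)
link 1: phi[1] = -25 + 115 = 90 deg
  cos(90 deg) = 0.0000, sin(90 deg) = 1.0000
  joint[2] = (6.8879, -3.2119) + 9.6 * (0.0000, 1.0000) = (6.8879 + 0.0000, -3.2119 + 9.6000) = (6.8879, 6.3881)
link 2: phi[2] = -25 + 115 + 105 = 195 deg
  cos(195 deg) = -0.9659, sin(195 deg) = -0.2588
  joint[3] = (6.8879, 6.3881) + 9.4 * (-0.9659, -0.2588) = (6.8879 + -9.0797, 6.3881 + -2.4329) = (-2.1918, 3.9552)
End effector: (-2.1918, 3.9552)

Answer: -2.1918 3.9552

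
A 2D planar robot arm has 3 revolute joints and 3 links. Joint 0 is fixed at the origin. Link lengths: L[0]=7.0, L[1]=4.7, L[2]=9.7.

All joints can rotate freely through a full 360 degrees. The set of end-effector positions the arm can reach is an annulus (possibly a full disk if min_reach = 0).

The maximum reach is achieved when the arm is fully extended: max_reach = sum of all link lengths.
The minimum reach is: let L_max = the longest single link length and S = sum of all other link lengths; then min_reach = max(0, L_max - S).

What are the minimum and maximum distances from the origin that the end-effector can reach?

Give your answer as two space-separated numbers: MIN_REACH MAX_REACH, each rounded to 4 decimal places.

Link lengths: [7.0, 4.7, 9.7]
max_reach = 7 + 4.7 + 9.7 = 21.4
L_max = max([7.0, 4.7, 9.7]) = 9.7
S (sum of others) = 21.4 - 9.7 = 11.7
min_reach = max(0, 9.7 - 11.7) = max(0, -2) = 0

Answer: 0.0000 21.4000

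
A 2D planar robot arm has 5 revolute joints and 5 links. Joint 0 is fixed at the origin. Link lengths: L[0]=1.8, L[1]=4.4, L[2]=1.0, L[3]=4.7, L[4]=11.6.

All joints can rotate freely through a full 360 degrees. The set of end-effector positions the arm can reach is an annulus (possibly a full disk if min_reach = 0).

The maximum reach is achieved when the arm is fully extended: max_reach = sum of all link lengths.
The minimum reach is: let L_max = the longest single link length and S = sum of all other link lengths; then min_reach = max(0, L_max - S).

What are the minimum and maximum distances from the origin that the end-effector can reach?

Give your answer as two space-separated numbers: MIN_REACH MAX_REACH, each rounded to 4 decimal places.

Answer: 0.0000 23.5000

Derivation:
Link lengths: [1.8, 4.4, 1.0, 4.7, 11.6]
max_reach = 1.8 + 4.4 + 1 + 4.7 + 11.6 = 23.5
L_max = max([1.8, 4.4, 1.0, 4.7, 11.6]) = 11.6
S (sum of others) = 23.5 - 11.6 = 11.9
min_reach = max(0, 11.6 - 11.9) = max(0, -0.3) = 0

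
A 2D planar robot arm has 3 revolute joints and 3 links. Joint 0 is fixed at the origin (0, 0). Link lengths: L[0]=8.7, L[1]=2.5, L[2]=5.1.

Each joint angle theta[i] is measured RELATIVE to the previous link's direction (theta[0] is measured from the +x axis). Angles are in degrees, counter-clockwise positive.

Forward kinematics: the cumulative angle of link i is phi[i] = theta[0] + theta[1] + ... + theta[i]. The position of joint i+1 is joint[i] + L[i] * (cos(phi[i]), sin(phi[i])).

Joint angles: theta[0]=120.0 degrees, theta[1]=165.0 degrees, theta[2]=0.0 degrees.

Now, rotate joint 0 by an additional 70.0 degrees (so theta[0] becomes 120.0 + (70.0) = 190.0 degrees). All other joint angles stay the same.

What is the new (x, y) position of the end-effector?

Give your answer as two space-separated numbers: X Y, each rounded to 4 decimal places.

joint[0] = (0.0000, 0.0000)  (base)
link 0: phi[0] = 190 = 190 deg
  cos(190 deg) = -0.9848, sin(190 deg) = -0.1736
  joint[1] = (0.0000, 0.0000) + 8.7 * (-0.9848, -0.1736) = (0.0000 + -8.5678, 0.0000 + -1.5107) = (-8.5678, -1.5107)
link 1: phi[1] = 190 + 165 = 355 deg
  cos(355 deg) = 0.9962, sin(355 deg) = -0.0872
  joint[2] = (-8.5678, -1.5107) + 2.5 * (0.9962, -0.0872) = (-8.5678 + 2.4905, -1.5107 + -0.2179) = (-6.0773, -1.7286)
link 2: phi[2] = 190 + 165 + 0 = 355 deg
  cos(355 deg) = 0.9962, sin(355 deg) = -0.0872
  joint[3] = (-6.0773, -1.7286) + 5.1 * (0.9962, -0.0872) = (-6.0773 + 5.0806, -1.7286 + -0.4445) = (-0.9967, -2.1731)
End effector: (-0.9967, -2.1731)

Answer: -0.9967 -2.1731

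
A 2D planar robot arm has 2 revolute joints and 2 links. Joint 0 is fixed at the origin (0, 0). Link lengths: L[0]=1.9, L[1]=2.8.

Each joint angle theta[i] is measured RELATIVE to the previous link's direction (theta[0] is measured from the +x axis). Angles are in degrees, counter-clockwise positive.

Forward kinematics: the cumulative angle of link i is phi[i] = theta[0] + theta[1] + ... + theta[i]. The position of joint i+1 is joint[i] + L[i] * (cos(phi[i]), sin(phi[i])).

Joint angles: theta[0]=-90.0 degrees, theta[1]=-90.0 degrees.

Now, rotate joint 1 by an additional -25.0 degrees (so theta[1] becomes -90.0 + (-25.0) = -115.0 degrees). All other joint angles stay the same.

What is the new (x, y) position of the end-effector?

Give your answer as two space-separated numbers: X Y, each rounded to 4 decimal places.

joint[0] = (0.0000, 0.0000)  (base)
link 0: phi[0] = -90 = -90 deg
  cos(-90 deg) = 0.0000, sin(-90 deg) = -1.0000
  joint[1] = (0.0000, 0.0000) + 1.9 * (0.0000, -1.0000) = (0.0000 + 0.0000, 0.0000 + -1.9000) = (0.0000, -1.9000)
link 1: phi[1] = -90 + -115 = -205 deg
  cos(-205 deg) = -0.9063, sin(-205 deg) = 0.4226
  joint[2] = (0.0000, -1.9000) + 2.8 * (-0.9063, 0.4226) = (0.0000 + -2.5377, -1.9000 + 1.1833) = (-2.5377, -0.7167)
End effector: (-2.5377, -0.7167)

Answer: -2.5377 -0.7167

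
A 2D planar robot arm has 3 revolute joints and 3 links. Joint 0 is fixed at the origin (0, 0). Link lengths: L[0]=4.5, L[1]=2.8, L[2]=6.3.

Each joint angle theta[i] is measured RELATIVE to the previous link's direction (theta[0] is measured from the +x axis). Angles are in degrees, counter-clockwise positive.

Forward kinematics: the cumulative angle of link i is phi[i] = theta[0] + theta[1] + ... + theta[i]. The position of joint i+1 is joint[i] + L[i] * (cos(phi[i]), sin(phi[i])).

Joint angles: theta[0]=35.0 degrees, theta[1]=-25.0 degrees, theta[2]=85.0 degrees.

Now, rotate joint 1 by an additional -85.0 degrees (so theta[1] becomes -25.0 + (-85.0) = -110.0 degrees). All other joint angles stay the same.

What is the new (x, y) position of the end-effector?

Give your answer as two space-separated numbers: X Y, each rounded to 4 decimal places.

joint[0] = (0.0000, 0.0000)  (base)
link 0: phi[0] = 35 = 35 deg
  cos(35 deg) = 0.8192, sin(35 deg) = 0.5736
  joint[1] = (0.0000, 0.0000) + 4.5 * (0.8192, 0.5736) = (0.0000 + 3.6862, 0.0000 + 2.5811) = (3.6862, 2.5811)
link 1: phi[1] = 35 + -110 = -75 deg
  cos(-75 deg) = 0.2588, sin(-75 deg) = -0.9659
  joint[2] = (3.6862, 2.5811) + 2.8 * (0.2588, -0.9659) = (3.6862 + 0.7247, 2.5811 + -2.7046) = (4.4109, -0.1235)
link 2: phi[2] = 35 + -110 + 85 = 10 deg
  cos(10 deg) = 0.9848, sin(10 deg) = 0.1736
  joint[3] = (4.4109, -0.1235) + 6.3 * (0.9848, 0.1736) = (4.4109 + 6.2043, -0.1235 + 1.0940) = (10.6152, 0.9705)
End effector: (10.6152, 0.9705)

Answer: 10.6152 0.9705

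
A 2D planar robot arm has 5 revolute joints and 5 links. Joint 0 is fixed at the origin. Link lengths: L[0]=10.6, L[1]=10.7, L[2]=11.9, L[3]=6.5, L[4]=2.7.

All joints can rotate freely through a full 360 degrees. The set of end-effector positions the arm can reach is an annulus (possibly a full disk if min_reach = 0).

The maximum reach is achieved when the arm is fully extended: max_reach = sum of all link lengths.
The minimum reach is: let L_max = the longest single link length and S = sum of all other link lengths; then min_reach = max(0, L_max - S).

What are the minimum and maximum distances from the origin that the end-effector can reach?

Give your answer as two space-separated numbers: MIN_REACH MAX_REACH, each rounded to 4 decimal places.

Link lengths: [10.6, 10.7, 11.9, 6.5, 2.7]
max_reach = 10.6 + 10.7 + 11.9 + 6.5 + 2.7 = 42.4
L_max = max([10.6, 10.7, 11.9, 6.5, 2.7]) = 11.9
S (sum of others) = 42.4 - 11.9 = 30.5
min_reach = max(0, 11.9 - 30.5) = max(0, -18.6) = 0

Answer: 0.0000 42.4000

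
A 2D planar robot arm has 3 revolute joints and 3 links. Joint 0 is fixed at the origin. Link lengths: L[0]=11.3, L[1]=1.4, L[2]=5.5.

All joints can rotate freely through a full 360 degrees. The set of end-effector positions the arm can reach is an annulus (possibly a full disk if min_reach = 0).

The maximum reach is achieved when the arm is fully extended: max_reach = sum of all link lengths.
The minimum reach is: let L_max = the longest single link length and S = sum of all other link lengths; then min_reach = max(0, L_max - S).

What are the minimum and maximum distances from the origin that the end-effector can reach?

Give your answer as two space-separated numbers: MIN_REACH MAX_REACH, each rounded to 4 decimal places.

Answer: 4.4000 18.2000

Derivation:
Link lengths: [11.3, 1.4, 5.5]
max_reach = 11.3 + 1.4 + 5.5 = 18.2
L_max = max([11.3, 1.4, 5.5]) = 11.3
S (sum of others) = 18.2 - 11.3 = 6.9
min_reach = max(0, 11.3 - 6.9) = max(0, 4.4) = 4.4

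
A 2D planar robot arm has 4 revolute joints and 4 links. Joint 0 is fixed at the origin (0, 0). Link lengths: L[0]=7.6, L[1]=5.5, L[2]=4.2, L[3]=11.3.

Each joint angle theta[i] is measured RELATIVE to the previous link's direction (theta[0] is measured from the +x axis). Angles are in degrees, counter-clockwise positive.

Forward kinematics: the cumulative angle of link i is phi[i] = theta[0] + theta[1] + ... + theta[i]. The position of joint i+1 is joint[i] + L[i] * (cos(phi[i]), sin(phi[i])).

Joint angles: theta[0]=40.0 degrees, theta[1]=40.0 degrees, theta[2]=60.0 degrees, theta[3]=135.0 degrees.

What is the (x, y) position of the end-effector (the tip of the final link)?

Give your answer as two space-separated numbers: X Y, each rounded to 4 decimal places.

joint[0] = (0.0000, 0.0000)  (base)
link 0: phi[0] = 40 = 40 deg
  cos(40 deg) = 0.7660, sin(40 deg) = 0.6428
  joint[1] = (0.0000, 0.0000) + 7.6 * (0.7660, 0.6428) = (0.0000 + 5.8219, 0.0000 + 4.8852) = (5.8219, 4.8852)
link 1: phi[1] = 40 + 40 = 80 deg
  cos(80 deg) = 0.1736, sin(80 deg) = 0.9848
  joint[2] = (5.8219, 4.8852) + 5.5 * (0.1736, 0.9848) = (5.8219 + 0.9551, 4.8852 + 5.4164) = (6.7770, 10.3016)
link 2: phi[2] = 40 + 40 + 60 = 140 deg
  cos(140 deg) = -0.7660, sin(140 deg) = 0.6428
  joint[3] = (6.7770, 10.3016) + 4.2 * (-0.7660, 0.6428) = (6.7770 + -3.2174, 10.3016 + 2.6997) = (3.5596, 13.0013)
link 3: phi[3] = 40 + 40 + 60 + 135 = 275 deg
  cos(275 deg) = 0.0872, sin(275 deg) = -0.9962
  joint[4] = (3.5596, 13.0013) + 11.3 * (0.0872, -0.9962) = (3.5596 + 0.9849, 13.0013 + -11.2570) = (4.5445, 1.7443)
End effector: (4.5445, 1.7443)

Answer: 4.5445 1.7443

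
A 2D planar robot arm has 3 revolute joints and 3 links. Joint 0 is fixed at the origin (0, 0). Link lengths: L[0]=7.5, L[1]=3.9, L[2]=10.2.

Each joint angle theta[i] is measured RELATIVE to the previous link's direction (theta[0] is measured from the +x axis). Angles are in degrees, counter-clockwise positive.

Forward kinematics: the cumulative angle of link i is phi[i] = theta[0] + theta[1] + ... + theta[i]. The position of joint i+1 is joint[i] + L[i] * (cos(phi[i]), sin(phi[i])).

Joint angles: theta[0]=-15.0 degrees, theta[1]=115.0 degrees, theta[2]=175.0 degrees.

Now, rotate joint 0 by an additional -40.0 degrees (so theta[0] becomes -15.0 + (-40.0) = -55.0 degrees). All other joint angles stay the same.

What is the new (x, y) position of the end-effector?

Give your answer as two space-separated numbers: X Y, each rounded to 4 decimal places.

joint[0] = (0.0000, 0.0000)  (base)
link 0: phi[0] = -55 = -55 deg
  cos(-55 deg) = 0.5736, sin(-55 deg) = -0.8192
  joint[1] = (0.0000, 0.0000) + 7.5 * (0.5736, -0.8192) = (0.0000 + 4.3018, 0.0000 + -6.1436) = (4.3018, -6.1436)
link 1: phi[1] = -55 + 115 = 60 deg
  cos(60 deg) = 0.5000, sin(60 deg) = 0.8660
  joint[2] = (4.3018, -6.1436) + 3.9 * (0.5000, 0.8660) = (4.3018 + 1.9500, -6.1436 + 3.3775) = (6.2518, -2.7661)
link 2: phi[2] = -55 + 115 + 175 = 235 deg
  cos(235 deg) = -0.5736, sin(235 deg) = -0.8192
  joint[3] = (6.2518, -2.7661) + 10.2 * (-0.5736, -0.8192) = (6.2518 + -5.8505, -2.7661 + -8.3554) = (0.4013, -11.1215)
End effector: (0.4013, -11.1215)

Answer: 0.4013 -11.1215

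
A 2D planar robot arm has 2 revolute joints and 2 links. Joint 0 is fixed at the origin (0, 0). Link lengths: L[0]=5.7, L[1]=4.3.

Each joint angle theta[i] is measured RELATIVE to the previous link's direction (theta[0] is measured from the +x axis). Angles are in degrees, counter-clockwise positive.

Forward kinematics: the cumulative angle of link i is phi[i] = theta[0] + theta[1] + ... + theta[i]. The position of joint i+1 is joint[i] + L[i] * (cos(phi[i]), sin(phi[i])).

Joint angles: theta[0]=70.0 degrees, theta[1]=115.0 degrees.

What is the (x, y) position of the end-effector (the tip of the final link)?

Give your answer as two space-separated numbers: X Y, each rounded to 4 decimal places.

joint[0] = (0.0000, 0.0000)  (base)
link 0: phi[0] = 70 = 70 deg
  cos(70 deg) = 0.3420, sin(70 deg) = 0.9397
  joint[1] = (0.0000, 0.0000) + 5.7 * (0.3420, 0.9397) = (0.0000 + 1.9495, 0.0000 + 5.3562) = (1.9495, 5.3562)
link 1: phi[1] = 70 + 115 = 185 deg
  cos(185 deg) = -0.9962, sin(185 deg) = -0.0872
  joint[2] = (1.9495, 5.3562) + 4.3 * (-0.9962, -0.0872) = (1.9495 + -4.2836, 5.3562 + -0.3748) = (-2.3341, 4.9815)
End effector: (-2.3341, 4.9815)

Answer: -2.3341 4.9815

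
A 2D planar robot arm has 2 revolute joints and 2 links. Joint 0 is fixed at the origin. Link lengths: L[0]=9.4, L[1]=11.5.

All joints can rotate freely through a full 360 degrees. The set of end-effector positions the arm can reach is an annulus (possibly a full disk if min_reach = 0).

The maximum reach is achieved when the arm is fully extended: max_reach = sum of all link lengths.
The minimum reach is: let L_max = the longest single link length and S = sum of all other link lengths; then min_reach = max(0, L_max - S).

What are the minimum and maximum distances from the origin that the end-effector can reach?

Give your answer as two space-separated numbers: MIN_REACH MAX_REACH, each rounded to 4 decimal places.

Answer: 2.1000 20.9000

Derivation:
Link lengths: [9.4, 11.5]
max_reach = 9.4 + 11.5 = 20.9
L_max = max([9.4, 11.5]) = 11.5
S (sum of others) = 20.9 - 11.5 = 9.4
min_reach = max(0, 11.5 - 9.4) = max(0, 2.1) = 2.1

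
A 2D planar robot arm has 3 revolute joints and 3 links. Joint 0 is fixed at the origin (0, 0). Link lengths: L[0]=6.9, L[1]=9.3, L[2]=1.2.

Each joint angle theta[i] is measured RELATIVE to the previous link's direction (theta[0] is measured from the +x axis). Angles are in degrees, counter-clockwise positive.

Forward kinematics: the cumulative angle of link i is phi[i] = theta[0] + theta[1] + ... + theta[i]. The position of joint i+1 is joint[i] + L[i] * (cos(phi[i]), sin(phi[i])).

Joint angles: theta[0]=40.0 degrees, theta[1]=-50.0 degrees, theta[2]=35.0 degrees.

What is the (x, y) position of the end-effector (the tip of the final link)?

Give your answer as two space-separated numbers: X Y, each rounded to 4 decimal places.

joint[0] = (0.0000, 0.0000)  (base)
link 0: phi[0] = 40 = 40 deg
  cos(40 deg) = 0.7660, sin(40 deg) = 0.6428
  joint[1] = (0.0000, 0.0000) + 6.9 * (0.7660, 0.6428) = (0.0000 + 5.2857, 0.0000 + 4.4352) = (5.2857, 4.4352)
link 1: phi[1] = 40 + -50 = -10 deg
  cos(-10 deg) = 0.9848, sin(-10 deg) = -0.1736
  joint[2] = (5.2857, 4.4352) + 9.3 * (0.9848, -0.1736) = (5.2857 + 9.1587, 4.4352 + -1.6149) = (14.4444, 2.8203)
link 2: phi[2] = 40 + -50 + 35 = 25 deg
  cos(25 deg) = 0.9063, sin(25 deg) = 0.4226
  joint[3] = (14.4444, 2.8203) + 1.2 * (0.9063, 0.4226) = (14.4444 + 1.0876, 2.8203 + 0.5071) = (15.5320, 3.3274)
End effector: (15.5320, 3.3274)

Answer: 15.5320 3.3274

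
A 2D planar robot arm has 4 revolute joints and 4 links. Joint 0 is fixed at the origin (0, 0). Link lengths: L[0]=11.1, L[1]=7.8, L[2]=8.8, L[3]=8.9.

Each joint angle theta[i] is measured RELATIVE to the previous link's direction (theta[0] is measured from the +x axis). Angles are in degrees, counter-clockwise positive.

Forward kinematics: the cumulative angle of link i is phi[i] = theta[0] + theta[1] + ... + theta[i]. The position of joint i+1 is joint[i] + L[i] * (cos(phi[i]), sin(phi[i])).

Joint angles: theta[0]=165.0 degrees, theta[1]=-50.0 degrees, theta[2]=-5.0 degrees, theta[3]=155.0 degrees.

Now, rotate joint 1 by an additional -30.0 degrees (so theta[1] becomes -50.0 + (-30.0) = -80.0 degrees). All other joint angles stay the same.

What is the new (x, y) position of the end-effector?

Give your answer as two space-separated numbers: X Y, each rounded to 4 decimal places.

Answer: -13.6187 12.0191

Derivation:
joint[0] = (0.0000, 0.0000)  (base)
link 0: phi[0] = 165 = 165 deg
  cos(165 deg) = -0.9659, sin(165 deg) = 0.2588
  joint[1] = (0.0000, 0.0000) + 11.1 * (-0.9659, 0.2588) = (0.0000 + -10.7218, 0.0000 + 2.8729) = (-10.7218, 2.8729)
link 1: phi[1] = 165 + -80 = 85 deg
  cos(85 deg) = 0.0872, sin(85 deg) = 0.9962
  joint[2] = (-10.7218, 2.8729) + 7.8 * (0.0872, 0.9962) = (-10.7218 + 0.6798, 2.8729 + 7.7703) = (-10.0420, 10.6432)
link 2: phi[2] = 165 + -80 + -5 = 80 deg
  cos(80 deg) = 0.1736, sin(80 deg) = 0.9848
  joint[3] = (-10.0420, 10.6432) + 8.8 * (0.1736, 0.9848) = (-10.0420 + 1.5281, 10.6432 + 8.6663) = (-8.5139, 19.3095)
link 3: phi[3] = 165 + -80 + -5 + 155 = 235 deg
  cos(235 deg) = -0.5736, sin(235 deg) = -0.8192
  joint[4] = (-8.5139, 19.3095) + 8.9 * (-0.5736, -0.8192) = (-8.5139 + -5.1048, 19.3095 + -7.2905) = (-13.6187, 12.0191)
End effector: (-13.6187, 12.0191)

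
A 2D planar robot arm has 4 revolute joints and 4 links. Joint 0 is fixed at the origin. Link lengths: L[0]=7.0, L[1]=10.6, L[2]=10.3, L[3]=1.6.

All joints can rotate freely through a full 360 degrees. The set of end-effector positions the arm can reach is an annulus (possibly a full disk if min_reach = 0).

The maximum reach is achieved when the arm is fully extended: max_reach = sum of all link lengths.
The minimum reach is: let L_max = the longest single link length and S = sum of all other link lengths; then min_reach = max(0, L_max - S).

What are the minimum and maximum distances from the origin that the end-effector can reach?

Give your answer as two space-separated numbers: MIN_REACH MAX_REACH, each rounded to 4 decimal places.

Answer: 0.0000 29.5000

Derivation:
Link lengths: [7.0, 10.6, 10.3, 1.6]
max_reach = 7 + 10.6 + 10.3 + 1.6 = 29.5
L_max = max([7.0, 10.6, 10.3, 1.6]) = 10.6
S (sum of others) = 29.5 - 10.6 = 18.9
min_reach = max(0, 10.6 - 18.9) = max(0, -8.3) = 0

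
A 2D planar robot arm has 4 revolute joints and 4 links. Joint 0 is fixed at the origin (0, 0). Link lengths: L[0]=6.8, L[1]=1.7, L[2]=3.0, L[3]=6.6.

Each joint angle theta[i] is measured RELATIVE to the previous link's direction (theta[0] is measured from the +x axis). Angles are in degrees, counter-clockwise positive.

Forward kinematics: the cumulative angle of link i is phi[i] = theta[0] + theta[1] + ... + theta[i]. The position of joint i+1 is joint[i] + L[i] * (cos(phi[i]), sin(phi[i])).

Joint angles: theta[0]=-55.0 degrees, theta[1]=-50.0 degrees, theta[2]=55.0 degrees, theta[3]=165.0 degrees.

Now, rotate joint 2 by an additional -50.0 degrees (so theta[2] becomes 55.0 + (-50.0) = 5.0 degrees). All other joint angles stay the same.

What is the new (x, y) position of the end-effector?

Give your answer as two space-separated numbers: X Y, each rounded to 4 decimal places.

Answer: 5.7287 -4.1851

Derivation:
joint[0] = (0.0000, 0.0000)  (base)
link 0: phi[0] = -55 = -55 deg
  cos(-55 deg) = 0.5736, sin(-55 deg) = -0.8192
  joint[1] = (0.0000, 0.0000) + 6.8 * (0.5736, -0.8192) = (0.0000 + 3.9003, 0.0000 + -5.5702) = (3.9003, -5.5702)
link 1: phi[1] = -55 + -50 = -105 deg
  cos(-105 deg) = -0.2588, sin(-105 deg) = -0.9659
  joint[2] = (3.9003, -5.5702) + 1.7 * (-0.2588, -0.9659) = (3.9003 + -0.4400, -5.5702 + -1.6421) = (3.4603, -7.2123)
link 2: phi[2] = -55 + -50 + 5 = -100 deg
  cos(-100 deg) = -0.1736, sin(-100 deg) = -0.9848
  joint[3] = (3.4603, -7.2123) + 3 * (-0.1736, -0.9848) = (3.4603 + -0.5209, -7.2123 + -2.9544) = (2.9394, -10.1667)
link 3: phi[3] = -55 + -50 + 5 + 165 = 65 deg
  cos(65 deg) = 0.4226, sin(65 deg) = 0.9063
  joint[4] = (2.9394, -10.1667) + 6.6 * (0.4226, 0.9063) = (2.9394 + 2.7893, -10.1667 + 5.9816) = (5.7287, -4.1851)
End effector: (5.7287, -4.1851)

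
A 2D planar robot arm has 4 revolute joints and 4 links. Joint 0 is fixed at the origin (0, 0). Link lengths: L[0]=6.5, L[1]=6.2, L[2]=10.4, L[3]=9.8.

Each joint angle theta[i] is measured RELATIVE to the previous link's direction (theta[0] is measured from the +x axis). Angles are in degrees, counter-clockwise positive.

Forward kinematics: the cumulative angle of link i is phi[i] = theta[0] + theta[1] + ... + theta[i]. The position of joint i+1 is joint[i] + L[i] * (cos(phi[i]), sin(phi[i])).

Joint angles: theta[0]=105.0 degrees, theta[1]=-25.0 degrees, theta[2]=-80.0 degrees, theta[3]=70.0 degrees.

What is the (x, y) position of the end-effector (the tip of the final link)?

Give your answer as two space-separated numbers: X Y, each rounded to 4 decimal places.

joint[0] = (0.0000, 0.0000)  (base)
link 0: phi[0] = 105 = 105 deg
  cos(105 deg) = -0.2588, sin(105 deg) = 0.9659
  joint[1] = (0.0000, 0.0000) + 6.5 * (-0.2588, 0.9659) = (0.0000 + -1.6823, 0.0000 + 6.2785) = (-1.6823, 6.2785)
link 1: phi[1] = 105 + -25 = 80 deg
  cos(80 deg) = 0.1736, sin(80 deg) = 0.9848
  joint[2] = (-1.6823, 6.2785) + 6.2 * (0.1736, 0.9848) = (-1.6823 + 1.0766, 6.2785 + 6.1058) = (-0.6057, 12.3843)
link 2: phi[2] = 105 + -25 + -80 = 0 deg
  cos(0 deg) = 1.0000, sin(0 deg) = 0.0000
  joint[3] = (-0.6057, 12.3843) + 10.4 * (1.0000, 0.0000) = (-0.6057 + 10.4000, 12.3843 + 0.0000) = (9.7943, 12.3843)
link 3: phi[3] = 105 + -25 + -80 + 70 = 70 deg
  cos(70 deg) = 0.3420, sin(70 deg) = 0.9397
  joint[4] = (9.7943, 12.3843) + 9.8 * (0.3420, 0.9397) = (9.7943 + 3.3518, 12.3843 + 9.2090) = (13.1461, 21.5933)
End effector: (13.1461, 21.5933)

Answer: 13.1461 21.5933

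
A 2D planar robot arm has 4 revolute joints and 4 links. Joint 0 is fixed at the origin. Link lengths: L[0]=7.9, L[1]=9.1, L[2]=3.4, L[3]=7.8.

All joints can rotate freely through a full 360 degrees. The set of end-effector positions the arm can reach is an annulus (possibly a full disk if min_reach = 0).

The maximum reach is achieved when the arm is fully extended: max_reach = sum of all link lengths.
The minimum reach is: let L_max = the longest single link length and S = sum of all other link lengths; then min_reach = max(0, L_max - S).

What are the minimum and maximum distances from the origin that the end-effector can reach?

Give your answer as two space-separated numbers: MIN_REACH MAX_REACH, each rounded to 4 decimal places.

Link lengths: [7.9, 9.1, 3.4, 7.8]
max_reach = 7.9 + 9.1 + 3.4 + 7.8 = 28.2
L_max = max([7.9, 9.1, 3.4, 7.8]) = 9.1
S (sum of others) = 28.2 - 9.1 = 19.1
min_reach = max(0, 9.1 - 19.1) = max(0, -10) = 0

Answer: 0.0000 28.2000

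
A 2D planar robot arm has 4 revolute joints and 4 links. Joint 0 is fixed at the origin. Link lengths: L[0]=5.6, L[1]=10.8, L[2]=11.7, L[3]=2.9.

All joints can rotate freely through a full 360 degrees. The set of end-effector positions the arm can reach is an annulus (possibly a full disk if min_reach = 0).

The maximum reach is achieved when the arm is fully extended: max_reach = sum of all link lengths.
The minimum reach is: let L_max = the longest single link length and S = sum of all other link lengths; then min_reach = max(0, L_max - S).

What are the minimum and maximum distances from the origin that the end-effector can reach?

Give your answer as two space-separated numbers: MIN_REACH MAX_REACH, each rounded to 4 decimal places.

Link lengths: [5.6, 10.8, 11.7, 2.9]
max_reach = 5.6 + 10.8 + 11.7 + 2.9 = 31
L_max = max([5.6, 10.8, 11.7, 2.9]) = 11.7
S (sum of others) = 31 - 11.7 = 19.3
min_reach = max(0, 11.7 - 19.3) = max(0, -7.6) = 0

Answer: 0.0000 31.0000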